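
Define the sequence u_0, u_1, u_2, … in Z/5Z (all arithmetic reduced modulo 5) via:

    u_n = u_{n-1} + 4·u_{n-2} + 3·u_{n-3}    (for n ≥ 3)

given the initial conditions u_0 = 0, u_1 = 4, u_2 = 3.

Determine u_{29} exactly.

2

u_3 = 1·3 + 4·4 + 3·0 = 4
u_4 = 1·4 + 4·3 + 3·4 = 3
u_5 = 1·3 + 4·4 + 3·3 = 3
u_6 = 1·3 + 4·3 + 3·4 = 2
u_7 = 1·2 + 4·3 + 3·3 = 3
u_8 = 1·3 + 4·2 + 3·3 = 0
u_9 = 1·0 + 4·3 + 3·2 = 3
u_10 = 1·3 + 4·0 + 3·3 = 2
u_11 = 1·2 + 4·3 + 3·0 = 4
u_12 = 1·4 + 4·2 + 3·3 = 1
u_13 = 1·1 + 4·4 + 3·2 = 3
u_14 = 1·3 + 4·1 + 3·4 = 4
u_15 = 1·4 + 4·3 + 3·1 = 4
u_16 = 1·4 + 4·4 + 3·3 = 4
u_17 = 1·4 + 4·4 + 3·4 = 2
u_18 = 1·2 + 4·4 + 3·4 = 0
u_19 = 1·0 + 4·2 + 3·4 = 0
u_20 = 1·0 + 4·0 + 3·2 = 1
u_21 = 1·1 + 4·0 + 3·0 = 1
u_22 = 1·1 + 4·1 + 3·0 = 0
u_23 = 1·0 + 4·1 + 3·1 = 2
u_24 = 1·2 + 4·0 + 3·1 = 0
u_25 = 1·0 + 4·2 + 3·0 = 3
u_26 = 1·3 + 4·0 + 3·2 = 4
u_27 = 1·4 + 4·3 + 3·0 = 1
u_28 = 1·1 + 4·4 + 3·3 = 1
u_29 = 1·1 + 4·1 + 3·4 = 2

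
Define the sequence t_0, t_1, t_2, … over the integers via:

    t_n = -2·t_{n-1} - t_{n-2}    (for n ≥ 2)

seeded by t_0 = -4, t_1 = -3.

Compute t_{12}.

t_2 = -2·-3 + -1·-4 = 10
t_3 = -2·10 + -1·-3 = -17
t_4 = -2·-17 + -1·10 = 24
t_5 = -2·24 + -1·-17 = -31
t_6 = -2·-31 + -1·24 = 38
t_7 = -2·38 + -1·-31 = -45
t_8 = -2·-45 + -1·38 = 52
t_9 = -2·52 + -1·-45 = -59
t_10 = -2·-59 + -1·52 = 66
t_11 = -2·66 + -1·-59 = -73
t_12 = -2·-73 + -1·66 = 80

80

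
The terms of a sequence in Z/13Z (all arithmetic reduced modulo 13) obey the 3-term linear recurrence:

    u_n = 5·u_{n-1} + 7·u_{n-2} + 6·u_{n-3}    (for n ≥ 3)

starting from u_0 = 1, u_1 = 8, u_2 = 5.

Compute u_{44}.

u_3 = 5·5 + 7·8 + 6·1 = 9
u_4 = 5·9 + 7·5 + 6·8 = 11
u_5 = 5·11 + 7·9 + 6·5 = 5
u_6 = 5·5 + 7·11 + 6·9 = 0
u_7 = 5·0 + 7·5 + 6·11 = 10
u_8 = 5·10 + 7·0 + 6·5 = 2
u_9 = 5·2 + 7·10 + 6·0 = 2
u_10 = 5·2 + 7·2 + 6·10 = 6
u_11 = 5·6 + 7·2 + 6·2 = 4
u_12 = 5·4 + 7·6 + 6·2 = 9
u_13 = 5·9 + 7·4 + 6·6 = 5
u_14 = 5·5 + 7·9 + 6·4 = 8
u_15 = 5·8 + 7·5 + 6·9 = 12
u_16 = 5·12 + 7·8 + 6·5 = 3
u_17 = 5·3 + 7·12 + 6·8 = 4
u_18 = 5·4 + 7·3 + 6·12 = 9
u_19 = 5·9 + 7·4 + 6·3 = 0
u_20 = 5·0 + 7·9 + 6·4 = 9
u_21 = 5·9 + 7·0 + 6·9 = 8
u_22 = 5·8 + 7·9 + 6·0 = 12
u_23 = 5·12 + 7·8 + 6·9 = 1
u_24 = 5·1 + 7·12 + 6·8 = 7
u_25 = 5·7 + 7·1 + 6·12 = 10
u_26 = 5·10 + 7·7 + 6·1 = 1
u_27 = 5·1 + 7·10 + 6·7 = 0
u_28 = 5·0 + 7·1 + 6·10 = 2
u_29 = 5·2 + 7·0 + 6·1 = 3
u_30 = 5·3 + 7·2 + 6·0 = 3
u_31 = 5·3 + 7·3 + 6·2 = 9
u_32 = 5·9 + 7·3 + 6·3 = 6
u_33 = 5·6 + 7·9 + 6·3 = 7
u_34 = 5·7 + 7·6 + 6·9 = 1
u_35 = 5·1 + 7·7 + 6·6 = 12
u_36 = 5·12 + 7·1 + 6·7 = 5
u_37 = 5·5 + 7·12 + 6·1 = 11
u_38 = 5·11 + 7·5 + 6·12 = 6
u_39 = 5·6 + 7·11 + 6·5 = 7
u_40 = 5·7 + 7·6 + 6·11 = 0
u_41 = 5·0 + 7·7 + 6·6 = 7
u_42 = 5·7 + 7·0 + 6·7 = 12
u_43 = 5·12 + 7·7 + 6·0 = 5
u_44 = 5·5 + 7·12 + 6·7 = 8

8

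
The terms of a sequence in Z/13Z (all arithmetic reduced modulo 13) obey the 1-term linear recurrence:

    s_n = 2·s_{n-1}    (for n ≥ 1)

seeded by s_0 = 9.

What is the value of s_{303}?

s_1 = 2·9 = 5
s_2 = 2·5 = 10
s_3 = 2·10 = 7
s_4 = 2·7 = 1
s_5 = 2·1 = 2
s_6 = 2·2 = 4
s_7 = 2·4 = 8
s_8 = 2·8 = 3
s_9 = 2·3 = 6
s_10 = 2·6 = 12
s_11 = 2·12 = 11
s_12 = 2·11 = 9
(s_12) = (9) = (s_0), so the sequence has period 12.
303 ≡ 3 (mod 12), hence s_303 = s_3 = 7.

7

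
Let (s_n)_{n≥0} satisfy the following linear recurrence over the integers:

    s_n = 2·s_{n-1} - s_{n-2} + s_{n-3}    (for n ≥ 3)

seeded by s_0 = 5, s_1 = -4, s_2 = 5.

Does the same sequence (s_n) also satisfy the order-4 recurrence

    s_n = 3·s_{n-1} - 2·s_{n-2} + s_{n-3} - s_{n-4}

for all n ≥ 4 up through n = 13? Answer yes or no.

Terms s_0..s_13: 5, -4, 5, 19, 29, 44, 78, 141, 248, 433, 759, 1333, 2340, 4106
n=4: candidate gives 38, actual s_4 = 29 ✗

no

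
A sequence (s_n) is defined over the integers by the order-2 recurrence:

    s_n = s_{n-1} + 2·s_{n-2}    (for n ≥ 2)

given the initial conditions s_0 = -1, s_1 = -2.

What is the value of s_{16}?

-65536

s_2 = 1·-2 + 2·-1 = -4
s_3 = 1·-4 + 2·-2 = -8
s_4 = 1·-8 + 2·-4 = -16
s_5 = 1·-16 + 2·-8 = -32
s_6 = 1·-32 + 2·-16 = -64
s_7 = 1·-64 + 2·-32 = -128
s_8 = 1·-128 + 2·-64 = -256
s_9 = 1·-256 + 2·-128 = -512
s_10 = 1·-512 + 2·-256 = -1024
s_11 = 1·-1024 + 2·-512 = -2048
s_12 = 1·-2048 + 2·-1024 = -4096
s_13 = 1·-4096 + 2·-2048 = -8192
s_14 = 1·-8192 + 2·-4096 = -16384
s_15 = 1·-16384 + 2·-8192 = -32768
s_16 = 1·-32768 + 2·-16384 = -65536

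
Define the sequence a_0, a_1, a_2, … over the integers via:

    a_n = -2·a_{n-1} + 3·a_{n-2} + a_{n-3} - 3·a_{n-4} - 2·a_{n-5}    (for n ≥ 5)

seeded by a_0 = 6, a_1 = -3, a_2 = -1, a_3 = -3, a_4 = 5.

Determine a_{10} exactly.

a_5 = -2·5 + 3·-3 + 1·-1 + -3·-3 + -2·6 = -23
a_6 = -2·-23 + 3·5 + 1·-3 + -3·-1 + -2·-3 = 67
a_7 = -2·67 + 3·-23 + 1·5 + -3·-3 + -2·-1 = -187
a_8 = -2·-187 + 3·67 + 1·-23 + -3·5 + -2·-3 = 543
a_9 = -2·543 + 3·-187 + 1·67 + -3·-23 + -2·5 = -1521
a_10 = -2·-1521 + 3·543 + 1·-187 + -3·67 + -2·-23 = 4329

4329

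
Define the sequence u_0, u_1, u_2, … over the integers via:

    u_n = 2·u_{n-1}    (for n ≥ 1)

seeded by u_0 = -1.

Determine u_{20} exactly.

-1048576

u_1 = 2·-1 = -2
u_2 = 2·-2 = -4
u_3 = 2·-4 = -8
u_4 = 2·-8 = -16
u_5 = 2·-16 = -32
u_6 = 2·-32 = -64
u_7 = 2·-64 = -128
u_8 = 2·-128 = -256
u_9 = 2·-256 = -512
u_10 = 2·-512 = -1024
u_11 = 2·-1024 = -2048
u_12 = 2·-2048 = -4096
u_13 = 2·-4096 = -8192
u_14 = 2·-8192 = -16384
u_15 = 2·-16384 = -32768
u_16 = 2·-32768 = -65536
u_17 = 2·-65536 = -131072
u_18 = 2·-131072 = -262144
u_19 = 2·-262144 = -524288
u_20 = 2·-524288 = -1048576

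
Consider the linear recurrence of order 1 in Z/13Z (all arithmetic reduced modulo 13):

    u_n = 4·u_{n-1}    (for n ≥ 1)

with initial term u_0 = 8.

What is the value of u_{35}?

u_1 = 4·8 = 6
u_2 = 4·6 = 11
u_3 = 4·11 = 5
u_4 = 4·5 = 7
u_5 = 4·7 = 2
u_6 = 4·2 = 8
(u_6) = (8) = (u_0), so the sequence has period 6.
35 ≡ 5 (mod 6), hence u_35 = u_5 = 2.

2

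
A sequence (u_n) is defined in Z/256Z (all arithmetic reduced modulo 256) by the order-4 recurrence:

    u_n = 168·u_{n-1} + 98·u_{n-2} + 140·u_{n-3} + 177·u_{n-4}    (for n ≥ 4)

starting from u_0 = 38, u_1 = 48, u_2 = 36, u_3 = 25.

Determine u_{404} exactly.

102

u_4 = 168·25 + 98·36 + 140·48 + 177·38 = 182
u_5 = 168·182 + 98·25 + 140·36 + 177·48 = 226
u_6 = 168·226 + 98·182 + 140·25 + 177·36 = 140
u_7 = 168·140 + 98·226 + 140·182 + 177·25 = 53
u_8 = 168·53 + 98·140 + 140·226 + 177·182 = 206
u_9 = 168·206 + 98·53 + 140·140 + 177·226 = 76
Continuing the recurrence:
  u_10 = 132;  u_11 = 5;  u_12 = 206;  u_13 = 214;  u_14 = 76;  u_15 = 233
  u_16 = 118;  u_17 = 40;  u_18 = 100;  u_19 = 145;  u_20 = 230;  u_21 = 202
  u_22 = 12;  u_23 = 61;  u_24 = 30;  u_25 = 68;  u_26 = 196;  u_27 = 61
  u_28 = 254;  u_29 = 62;  u_30 = 204;  u_31 = 177;  u_32 = 198;  u_33 = 32
  u_34 = 164;  u_35 = 137;  u_36 = 22;  u_37 = 178;  u_38 = 140;  u_39 = 197
  u_40 = 110;  u_41 = 60;  u_42 = 4;  u_43 = 245;  u_44 = 46;  u_45 = 166
  u_46 = 76;  u_47 = 249;  u_48 = 22;  u_49 = 24;  u_50 = 228;  u_51 = 1
  u_52 = 70;  u_53 = 154;  u_54 = 12;  u_55 = 205;  u_56 = 190;  u_57 = 52
  u_58 = 68;  u_59 = 45;  u_60 = 94;  u_61 = 14;  u_62 = 204;  u_63 = 193
  u_64 = 102;  u_65 = 16;  u_66 = 36;  u_67 = 249;  u_68 = 118;  u_69 = 130
  u_70 = 140;  u_71 = 85;  u_72 = 14;  u_73 = 44;  u_74 = 132;  u_75 = 229
  u_76 = 142;  u_77 = 118;  u_78 = 76;  u_79 = 9;  u_80 = 182;  u_81 = 8
  u_82 = 100;  u_83 = 113;  u_84 = 166;  u_85 = 106;  u_86 = 12;  u_87 = 93
  u_88 = 94;  u_89 = 36;  u_90 = 196;  u_91 = 29;  u_92 = 190;  u_93 = 222
  u_94 = 204;  u_95 = 209;  u_96 = 6;  u_97 = 0;  u_98 = 164;  u_99 = 105
  u_100 = 214;  u_101 = 82;  u_102 = 140;  u_103 = 229;  u_104 = 174;  u_105 = 28
  u_106 = 4;  u_107 = 213;  u_108 = 238;  u_109 = 70;  u_110 = 76;  u_111 = 25
  u_112 = 86;  u_113 = 248;  u_114 = 228;  u_115 = 225;  u_116 = 6;  u_117 = 58
  u_118 = 12;  u_119 = 237;  u_120 = 254;  u_121 = 20;  u_122 = 68;  u_123 = 13
  u_124 = 30;  u_125 = 174;  u_126 = 204;  u_127 = 225;  u_128 = 166;  u_129 = 240
  u_130 = 36;  u_131 = 217;  u_132 = 54;  u_133 = 34;  u_134 = 140;  u_135 = 117
  u_136 = 78;  u_137 = 12;  u_138 = 132;  u_139 = 197;  u_140 = 78;  u_141 = 22
  u_142 = 76;  u_143 = 41;  u_144 = 246;  u_145 = 232;  u_146 = 100;  u_147 = 81
  u_148 = 102;  u_149 = 10;  u_150 = 12;  u_151 = 125;  u_152 = 158;  u_153 = 4
  u_154 = 196;  u_155 = 253;  u_156 = 126;  u_157 = 126;  u_158 = 204;  u_159 = 241
  u_160 = 70;  u_161 = 224;  u_162 = 164;  u_163 = 73;  u_164 = 150;  u_165 = 242
  u_166 = 140;  u_167 = 5;  u_168 = 238;  u_169 = 252;  u_170 = 4;  u_171 = 181
  u_172 = 174;  u_173 = 230;  u_174 = 76;  u_175 = 57;  u_176 = 150;  u_177 = 216
  u_178 = 228;  u_179 = 193;  u_180 = 198;  u_181 = 218;  u_182 = 12;  u_183 = 13
  u_184 = 62;  u_185 = 244;  u_186 = 68;  u_187 = 237;  u_188 = 222;  u_189 = 78
  u_190 = 204;  u_191 = 1;  u_192 = 230;  u_193 = 208;  u_194 = 36;  u_195 = 185
  u_196 = 246;  u_197 = 194;  u_198 = 140;  u_199 = 149;  u_200 = 142;  u_201 = 236
  u_202 = 132;  u_203 = 165;  u_204 = 14;  u_205 = 182;  u_206 = 76;  u_207 = 73
  u_208 = 54;  u_209 = 200;  u_210 = 100;  u_211 = 49;  u_212 = 38;  u_213 = 170
  u_214 = 12;  u_215 = 157;  u_216 = 222;  u_217 = 228;  u_218 = 196;  u_219 = 221
  u_220 = 62;  u_221 = 30;  u_222 = 204;  u_223 = 17;  u_224 = 134;  u_225 = 192
  u_226 = 164;  u_227 = 41;  u_228 = 86;  u_229 = 146;  u_230 = 140;  u_231 = 37
  u_232 = 46;  u_233 = 220;  u_234 = 4;  u_235 = 149;  u_236 = 110;  u_237 = 134
  u_238 = 76;  u_239 = 89;  u_240 = 214;  u_241 = 184;  u_242 = 228;  u_243 = 161
  u_244 = 134;  u_245 = 122;  u_246 = 12;  u_247 = 45;  u_248 = 126;  u_249 = 212
  u_250 = 68;  u_251 = 205;  u_252 = 158;  u_253 = 238;  u_254 = 204;  u_255 = 33
  u_256 = 38;  u_257 = 176;  u_258 = 36;  u_259 = 153;  u_260 = 182;  u_261 = 98
  u_262 = 140;  u_263 = 181;  u_264 = 206;  u_265 = 204;  u_266 = 132;  u_267 = 133
  u_268 = 206;  u_269 = 86;  u_270 = 76;  u_271 = 105;  u_272 = 118;  u_273 = 168
  u_274 = 100;  u_275 = 17;  u_276 = 230;  u_277 = 74;  u_278 = 12;  u_279 = 189
  u_280 = 30;  u_281 = 196;  u_282 = 196;  u_283 = 189;  u_284 = 254;  u_285 = 190
  u_286 = 204;  u_287 = 49;  u_288 = 198;  u_289 = 160;  u_290 = 164;  u_291 = 9
  u_292 = 22;  u_293 = 50;  u_294 = 140;  u_295 = 69;  u_296 = 110;  u_297 = 188
  u_298 = 4;  u_299 = 117;  u_300 = 46;  u_301 = 38;  u_302 = 76;  u_303 = 121
  u_304 = 22;  u_305 = 152;  u_306 = 228;  u_307 = 129;  u_308 = 70;  u_309 = 26
  u_310 = 12;  u_311 = 77;  u_312 = 190;  u_313 = 180;  u_314 = 68;  u_315 = 173
  u_316 = 94;  u_317 = 142;  u_318 = 204;  u_319 = 65;  u_320 = 102;  u_321 = 144
  u_322 = 36;  u_323 = 121;  u_324 = 118;  u_325 = 2;  u_326 = 140;  u_327 = 213
  u_328 = 14;  u_329 = 172;  u_330 = 132;  u_331 = 101;  u_332 = 142;  u_333 = 246
  u_334 = 76;  u_335 = 137;  u_336 = 182;  u_337 = 136;  u_338 = 100;  u_339 = 241
  u_340 = 166;  u_341 = 234;  u_342 = 12;  u_343 = 221;  u_344 = 94;  u_345 = 164
  u_346 = 196;  u_347 = 157;  u_348 = 190;  u_349 = 94;  u_350 = 204;  u_351 = 81
  u_352 = 6;  u_353 = 128;  u_354 = 164;  u_355 = 233;  u_356 = 214;  u_357 = 210
  u_358 = 140;  u_359 = 101;  u_360 = 174;  u_361 = 156;  u_362 = 4;  u_363 = 85
  u_364 = 238;  u_365 = 198;  u_366 = 76;  u_367 = 153;  u_368 = 86;  u_369 = 120
  u_370 = 228;  u_371 = 97;  u_372 = 6;  u_373 = 186;  u_374 = 12;  u_375 = 109
  u_376 = 254;  u_377 = 148;  u_378 = 68;  u_379 = 141;  u_380 = 30;  u_381 = 46
  u_382 = 204;  u_383 = 97;  u_384 = 166;  u_385 = 112;  u_386 = 36;  u_387 = 89
  u_388 = 54;  u_389 = 162;  u_390 = 140;  u_391 = 245;  u_392 = 78;  u_393 = 140
  u_394 = 132;  u_395 = 69;  u_396 = 78;  u_397 = 150;  u_398 = 76;  u_399 = 169
  u_400 = 246;  u_401 = 104;  u_402 = 100
u_403 = 168·100 + 98·104 + 140·246 + 177·169 = 209
u_404 = 168·209 + 98·100 + 140·104 + 177·246 = 102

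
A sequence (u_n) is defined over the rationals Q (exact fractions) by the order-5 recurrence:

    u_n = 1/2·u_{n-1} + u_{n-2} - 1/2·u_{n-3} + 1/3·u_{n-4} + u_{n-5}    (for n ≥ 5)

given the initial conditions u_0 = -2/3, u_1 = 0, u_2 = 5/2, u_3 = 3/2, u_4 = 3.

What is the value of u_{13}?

u_5 = 1/2·3 + 1·3/2 + -1/2·5/2 + 1/3·0 + 1·-2/3 = 13/12
u_6 = 1/2·13/12 + 1·3 + -1/2·3/2 + 1/3·5/2 + 1·0 = 29/8
u_7 = 1/2·29/8 + 1·13/12 + -1/2·3 + 1/3·3/2 + 1·5/2 = 211/48
u_8 = 1/2·211/48 + 1·29/8 + -1/2·13/12 + 1/3·3 + 1·3/2 = 249/32
u_9 = 1/2·249/32 + 1·211/48 + -1/2·29/8 + 1/3·13/12 + 1·3 = 5665/576
u_10 = 1/2·5665/576 + 1·249/32 + -1/2·211/48 + 1/3·29/8 + 1·13/12 = 14737/1152
u_11 = 1/2·14737/1152 + 1·5665/576 + -1/2·249/32 + 1/3·211/48 + 1·29/8 = 13387/768
u_12 = 1/2·13387/768 + 1·14737/1152 + -1/2·5665/576 + 1/3·249/32 + 1·211/48 = 12073/512
u_13 = 1/2·12073/512 + 1·13387/768 + -1/2·14737/1152 + 1/3·5665/576 + 1·249/32 = 936835/27648

936835/27648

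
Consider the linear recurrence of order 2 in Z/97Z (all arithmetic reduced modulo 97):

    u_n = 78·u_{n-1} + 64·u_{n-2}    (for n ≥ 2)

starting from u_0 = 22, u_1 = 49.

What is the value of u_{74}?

35

u_2 = 78·49 + 64·22 = 89
u_3 = 78·89 + 64·49 = 87
u_4 = 78·87 + 64·89 = 66
u_5 = 78·66 + 64·87 = 46
u_6 = 78·46 + 64·66 = 52
u_7 = 78·52 + 64·46 = 16
u_8 = 78·16 + 64·52 = 17
u_9 = 78·17 + 64·16 = 22
u_10 = 78·22 + 64·17 = 88
u_11 = 78·88 + 64·22 = 27
u_12 = 78·27 + 64·88 = 75
u_13 = 78·75 + 64·27 = 12
u_14 = 78·12 + 64·75 = 13
u_15 = 78·13 + 64·12 = 36
u_16 = 78·36 + 64·13 = 51
u_17 = 78·51 + 64·36 = 74
u_18 = 78·74 + 64·51 = 15
u_19 = 78·15 + 64·74 = 86
u_20 = 78·86 + 64·15 = 5
u_21 = 78·5 + 64·86 = 74
u_22 = 78·74 + 64·5 = 78
u_23 = 78·78 + 64·74 = 53
u_24 = 78·53 + 64·78 = 8
u_25 = 78·8 + 64·53 = 39
u_26 = 78·39 + 64·8 = 62
u_27 = 78·62 + 64·39 = 57
u_28 = 78·57 + 64·62 = 72
u_29 = 78·72 + 64·57 = 49
u_30 = 78·49 + 64·72 = 88
u_31 = 78·88 + 64·49 = 9
u_32 = 78·9 + 64·88 = 29
u_33 = 78·29 + 64·9 = 25
u_34 = 78·25 + 64·29 = 23
u_35 = 78·23 + 64·25 = 96
u_36 = 78·96 + 64·23 = 36
u_37 = 78·36 + 64·96 = 28
u_38 = 78·28 + 64·36 = 26
u_39 = 78·26 + 64·28 = 37
u_40 = 78·37 + 64·26 = 88
u_41 = 78·88 + 64·37 = 17
u_42 = 78·17 + 64·88 = 71
u_43 = 78·71 + 64·17 = 30
u_44 = 78·30 + 64·71 = 94
u_45 = 78·94 + 64·30 = 37
u_46 = 78·37 + 64·94 = 75
u_47 = 78·75 + 64·37 = 70
u_48 = 78·70 + 64·75 = 75
u_49 = 78·75 + 64·70 = 48
u_50 = 78·48 + 64·75 = 8
u_51 = 78·8 + 64·48 = 10
u_52 = 78·10 + 64·8 = 31
u_53 = 78·31 + 64·10 = 51
u_54 = 78·51 + 64·31 = 45
u_55 = 78·45 + 64·51 = 81
u_56 = 78·81 + 64·45 = 80
u_57 = 78·80 + 64·81 = 75
u_58 = 78·75 + 64·80 = 9
u_59 = 78·9 + 64·75 = 70
u_60 = 78·70 + 64·9 = 22
u_61 = 78·22 + 64·70 = 85
u_62 = 78·85 + 64·22 = 84
u_63 = 78·84 + 64·85 = 61
u_64 = 78·61 + 64·84 = 46
u_65 = 78·46 + 64·61 = 23
u_66 = 78·23 + 64·46 = 82
u_67 = 78·82 + 64·23 = 11
u_68 = 78·11 + 64·82 = 92
u_69 = 78·92 + 64·11 = 23
u_70 = 78·23 + 64·92 = 19
u_71 = 78·19 + 64·23 = 44
u_72 = 78·44 + 64·19 = 89
u_73 = 78·89 + 64·44 = 58
u_74 = 78·58 + 64·89 = 35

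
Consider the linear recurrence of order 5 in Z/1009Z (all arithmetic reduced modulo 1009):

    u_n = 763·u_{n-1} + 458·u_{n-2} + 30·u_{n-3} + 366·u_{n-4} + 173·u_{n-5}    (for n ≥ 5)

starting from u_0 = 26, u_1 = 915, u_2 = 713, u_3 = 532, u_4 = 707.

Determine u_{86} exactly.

u_5 = 763·707 + 458·532 + 30·713 + 366·915 + 173·26 = 678
u_6 = 763·678 + 458·707 + 30·532 + 366·713 + 173·915 = 957
u_7 = 763·957 + 458·678 + 30·707 + 366·532 + 173·713 = 683
u_8 = 763·683 + 458·957 + 30·678 + 366·707 + 173·532 = 711
u_9 = 763·711 + 458·683 + 30·957 + 366·678 + 173·707 = 289
u_10 = 763·289 + 458·711 + 30·683 + 366·957 + 173·678 = 975
Continuing the recurrence:
  u_11 = 447;  u_12 = 190;  u_13 = 305;  u_14 = 395;  u_15 = 104;  u_16 = 575
  u_17 = 983;  u_18 = 7;  u_19 = 38;  u_20 = 549;  u_21 = 771;  u_22 = 440
  u_23 = 1;  u_24 = 60;  u_25 = 713;  u_26 = 230;  u_27 = 155;  u_28 = 752
  u_29 = 778;  u_30 = 958;  u_31 = 603;  u_32 = 323;  u_33 = 594;  u_34 = 622
  u_35 = 572;  u_36 = 92;  u_37 = 553;  u_38 = 413;  u_39 = 191;  u_40 = 794
  u_41 = 769;  u_42 = 228;  u_43 = 176;  u_44 = 209;  u_45 = 800;  u_46 = 616
  u_47 = 96;  u_48 = 989;  u_49 = 797;  u_50 = 74;  u_51 = 579;  u_52 = 331
  u_53 = 997;  u_54 = 888;  u_55 = 612;  u_56 = 857;  u_57 = 662;  u_58 = 861
  u_59 = 306;  u_60 = 701;  u_61 = 665;  u_62 = 990;  u_63 = 958;  u_64 = 328
  u_65 = 734;  u_66 = 546;  u_67 = 51;  u_68 = 464;  u_69 = 750;  u_70 = 183
  u_71 = 737;  u_72 = 741;  u_73 = 932;  u_74 = 10;  u_75 = 358;  u_76 = 119
  u_77 = 913;  u_78 = 495;  u_79 = 860;  u_80 = 714;  u_81 = 593;  u_82 = 184
  u_83 = 367;  u_84 = 122
u_85 = 763·122 + 458·367 + 30·184 + 366·593 + 173·714 = 843
u_86 = 763·843 + 458·122 + 30·367 + 366·184 + 173·593 = 180

180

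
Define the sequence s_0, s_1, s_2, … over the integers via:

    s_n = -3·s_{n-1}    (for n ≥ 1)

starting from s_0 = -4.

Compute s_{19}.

s_1 = -3·-4 = 12
s_2 = -3·12 = -36
s_3 = -3·-36 = 108
s_4 = -3·108 = -324
s_5 = -3·-324 = 972
s_6 = -3·972 = -2916
s_7 = -3·-2916 = 8748
s_8 = -3·8748 = -26244
s_9 = -3·-26244 = 78732
s_10 = -3·78732 = -236196
s_11 = -3·-236196 = 708588
s_12 = -3·708588 = -2125764
s_13 = -3·-2125764 = 6377292
s_14 = -3·6377292 = -19131876
s_15 = -3·-19131876 = 57395628
s_16 = -3·57395628 = -172186884
s_17 = -3·-172186884 = 516560652
s_18 = -3·516560652 = -1549681956
s_19 = -3·-1549681956 = 4649045868

4649045868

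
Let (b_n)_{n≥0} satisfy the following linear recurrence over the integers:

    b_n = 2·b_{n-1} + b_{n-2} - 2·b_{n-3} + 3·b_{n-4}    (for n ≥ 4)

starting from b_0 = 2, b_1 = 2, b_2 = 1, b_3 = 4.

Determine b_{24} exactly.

b_4 = 2·4 + 1·1 + -2·2 + 3·2 = 11
b_5 = 2·11 + 1·4 + -2·1 + 3·2 = 30
b_6 = 2·30 + 1·11 + -2·4 + 3·1 = 66
b_7 = 2·66 + 1·30 + -2·11 + 3·4 = 152
b_8 = 2·152 + 1·66 + -2·30 + 3·11 = 343
b_9 = 2·343 + 1·152 + -2·66 + 3·30 = 796
b_10 = 2·796 + 1·343 + -2·152 + 3·66 = 1829
b_11 = 2·1829 + 1·796 + -2·343 + 3·152 = 4224
b_12 = 2·4224 + 1·1829 + -2·796 + 3·343 = 9714
b_13 = 2·9714 + 1·4224 + -2·1829 + 3·796 = 22382
b_14 = 2·22382 + 1·9714 + -2·4224 + 3·1829 = 51517
b_15 = 2·51517 + 1·22382 + -2·9714 + 3·4224 = 118660
b_16 = 2·118660 + 1·51517 + -2·22382 + 3·9714 = 273215
b_17 = 2·273215 + 1·118660 + -2·51517 + 3·22382 = 629202
b_18 = 2·629202 + 1·273215 + -2·118660 + 3·51517 = 1448850
b_19 = 2·1448850 + 1·629202 + -2·273215 + 3·118660 = 3336452
b_20 = 2·3336452 + 1·1448850 + -2·629202 + 3·273215 = 7682995
b_21 = 2·7682995 + 1·3336452 + -2·1448850 + 3·629202 = 17692348
b_22 = 2·17692348 + 1·7682995 + -2·3336452 + 3·1448850 = 40741337
b_23 = 2·40741337 + 1·17692348 + -2·7682995 + 3·3336452 = 93818388
b_24 = 2·93818388 + 1·40741337 + -2·17692348 + 3·7682995 = 216042402

216042402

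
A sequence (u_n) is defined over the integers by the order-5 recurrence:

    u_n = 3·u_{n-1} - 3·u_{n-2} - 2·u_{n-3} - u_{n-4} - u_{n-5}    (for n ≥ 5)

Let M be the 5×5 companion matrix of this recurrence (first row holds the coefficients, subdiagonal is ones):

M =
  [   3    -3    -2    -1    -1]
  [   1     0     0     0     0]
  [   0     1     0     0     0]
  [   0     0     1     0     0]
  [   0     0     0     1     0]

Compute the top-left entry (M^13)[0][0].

25496

(M^13)[0][0] is the top entry after applying M 13 times to the unit state (1, 0, 0, 0, 0). Equivalently it is h_{17} for the auxiliary sequence (h_n) obeying the same recurrence with h_4 = 1 and h_i = 0 for 0 ≤ i < 4:
h_5 = 3·1 + -3·0 + -2·0 + -1·0 + -1·0 = 3
h_6 = 3·3 + -3·1 + -2·0 + -1·0 + -1·0 = 6
h_7 = 3·6 + -3·3 + -2·1 + -1·0 + -1·0 = 7
h_8 = 3·7 + -3·6 + -2·3 + -1·1 + -1·0 = -4
h_9 = 3·-4 + -3·7 + -2·6 + -1·3 + -1·1 = -49
h_10 = 3·-49 + -3·-4 + -2·7 + -1·6 + -1·3 = -158
h_11 = 3·-158 + -3·-49 + -2·-4 + -1·7 + -1·6 = -332
h_12 = 3·-332 + -3·-158 + -2·-49 + -1·-4 + -1·7 = -427
h_13 = 3·-427 + -3·-332 + -2·-158 + -1·-49 + -1·-4 = 84
h_14 = 3·84 + -3·-427 + -2·-332 + -1·-158 + -1·-49 = 2404
h_15 = 3·2404 + -3·84 + -2·-427 + -1·-332 + -1·-158 = 8304
h_16 = 3·8304 + -3·2404 + -2·84 + -1·-427 + -1·-332 = 18291
h_17 = 3·18291 + -3·8304 + -2·2404 + -1·84 + -1·-427 = 25496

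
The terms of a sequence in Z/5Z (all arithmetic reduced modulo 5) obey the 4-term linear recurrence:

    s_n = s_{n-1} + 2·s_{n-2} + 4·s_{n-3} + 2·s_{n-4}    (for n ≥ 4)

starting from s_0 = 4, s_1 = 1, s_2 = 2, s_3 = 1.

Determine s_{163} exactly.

s_4 = 1·1 + 2·2 + 4·1 + 2·4 = 2
s_5 = 1·2 + 2·1 + 4·2 + 2·1 = 4
s_6 = 1·4 + 2·2 + 4·1 + 2·2 = 1
s_7 = 1·1 + 2·4 + 4·2 + 2·1 = 4
s_8 = 1·4 + 2·1 + 4·4 + 2·2 = 1
s_9 = 1·1 + 2·4 + 4·1 + 2·4 = 1
Continuing the recurrence:
  s_10 = 1;  s_11 = 0;  s_12 = 3;  s_13 = 4;  s_14 = 2;  s_15 = 2
  s_16 = 3;  s_17 = 3;  s_18 = 1;  s_19 = 3;  s_20 = 3;  s_21 = 4
  s_22 = 4;  s_23 = 0;  s_24 = 0;  s_25 = 4;  s_26 = 2;  s_27 = 0
  s_28 = 0;  s_29 = 1;  s_30 = 0;  s_31 = 2;  s_32 = 1;  s_33 = 2
  s_34 = 2;  s_35 = 4;  s_36 = 3;  s_37 = 3;  s_38 = 4;  s_39 = 0
  s_40 = 1;  s_41 = 3;  s_42 = 3;  s_43 = 3;  s_44 = 3;  s_45 = 2
  s_46 = 1;  s_47 = 3;  s_48 = 4;  s_49 = 3;  s_50 = 0;  s_51 = 3
  s_52 = 3;  s_53 = 0;  s_54 = 3;  s_55 = 1;  s_56 = 3;  s_57 = 2
  s_58 = 3;  s_59 = 1;  s_60 = 1;  s_61 = 4;  s_62 = 1;  s_63 = 0
  s_64 = 0;  s_65 = 2;  s_66 = 4;  s_67 = 3;  s_68 = 4;  s_69 = 0
  s_70 = 3;  s_71 = 0;  s_72 = 4;  s_73 = 1;  s_74 = 0;  s_75 = 3
  s_76 = 0;  s_77 = 3;  s_78 = 0;  s_79 = 2;  s_80 = 4;  s_81 = 4
  s_82 = 0;  s_83 = 3;  s_84 = 2;  s_85 = 1;  s_86 = 2;  s_87 = 3
  s_88 = 0;  s_89 = 1;  s_90 = 2;  s_91 = 0;  s_92 = 3;  s_93 = 3
  s_94 = 3;  s_95 = 1;  s_96 = 0;  s_97 = 0;  s_98 = 0;  s_99 = 2
  s_100 = 2;  s_101 = 1;  s_102 = 3;  s_103 = 2;  s_104 = 1;  s_105 = 4
  s_106 = 0;  s_107 = 1;  s_108 = 4;  s_109 = 4;  s_110 = 1;  s_111 = 2
  s_112 = 3;  s_113 = 4;  s_114 = 0;  s_115 = 4;  s_116 = 1;  s_117 = 2
  s_118 = 0;  s_119 = 1;  s_120 = 1;  s_121 = 2;  s_122 = 3;  s_123 = 3
  s_124 = 4;  s_125 = 1;  s_126 = 2;  s_127 = 1;  s_128 = 2;  s_129 = 4
  s_130 = 1;  s_131 = 4;  s_132 = 1;  s_133 = 1;  s_134 = 1;  s_135 = 0
  s_136 = 3;  s_137 = 4;  s_138 = 2;  s_139 = 2;  s_140 = 3;  s_141 = 3
  s_142 = 1;  s_143 = 3;  s_144 = 3;  s_145 = 4;  s_146 = 4;  s_147 = 0
  s_148 = 0;  s_149 = 4;  s_150 = 2;  s_151 = 0;  s_152 = 0;  s_153 = 1
  s_154 = 0;  s_155 = 2;  s_156 = 1;  s_157 = 2;  s_158 = 2;  s_159 = 4
  s_160 = 3;  s_161 = 3
s_162 = 1·3 + 2·3 + 4·4 + 2·2 = 4
s_163 = 1·4 + 2·3 + 4·3 + 2·4 = 0

0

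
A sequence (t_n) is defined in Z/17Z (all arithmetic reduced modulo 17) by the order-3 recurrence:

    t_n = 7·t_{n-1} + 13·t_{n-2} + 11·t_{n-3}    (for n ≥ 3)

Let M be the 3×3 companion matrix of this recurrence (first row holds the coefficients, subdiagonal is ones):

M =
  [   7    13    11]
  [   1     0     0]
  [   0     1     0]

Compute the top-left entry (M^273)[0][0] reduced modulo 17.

7

(M^273)[0][0] is the top entry after applying M 273 times to the unit state (1, 0, 0). Equivalently it is h_{275} for the auxiliary sequence (h_n) obeying the same recurrence with h_2 = 1 and h_i = 0 for 0 ≤ i < 2:
h_3 = 7·1 + 13·0 + 11·0 = 7
h_4 = 7·7 + 13·1 + 11·0 = 11
h_5 = 7·11 + 13·7 + 11·1 = 9
h_6 = 7·9 + 13·11 + 11·7 = 11
h_7 = 7·11 + 13·9 + 11·11 = 9
h_8 = 7·9 + 13·11 + 11·9 = 16
h_9 = 7·16 + 13·9 + 11·11 = 10
h_10 = 7·10 + 13·16 + 11·9 = 3
h_11 = 7·3 + 13·10 + 11·16 = 4
h_12 = 7·4 + 13·3 + 11·10 = 7
h_13 = 7·7 + 13·4 + 11·3 = 15
h_14 = 7·15 + 13·7 + 11·4 = 2
h_15 = 7·2 + 13·15 + 11·7 = 14
h_16 = 7·14 + 13·2 + 11·15 = 0
h_17 = 7·0 + 13·14 + 11·2 = 0
h_18 = 7·0 + 13·0 + 11·14 = 1
(h_16, h_17, h_18) = (0, 0, 1) = (h_0, h_1, h_2), so the sequence has period 16.
275 ≡ 3 (mod 16), hence h_275 = h_3 = 7.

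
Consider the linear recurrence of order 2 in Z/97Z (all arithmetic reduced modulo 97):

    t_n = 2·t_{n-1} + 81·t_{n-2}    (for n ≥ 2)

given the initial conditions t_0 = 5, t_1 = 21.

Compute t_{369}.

t_2 = 2·21 + 81·5 = 59
t_3 = 2·59 + 81·21 = 73
t_4 = 2·73 + 81·59 = 75
t_5 = 2·75 + 81·73 = 49
t_6 = 2·49 + 81·75 = 62
t_7 = 2·62 + 81·49 = 19
Continuing the recurrence:
  t_8 = 16;  t_9 = 19;  t_10 = 73;  t_11 = 36;  t_12 = 68;  t_13 = 45
  t_14 = 69;  t_15 = 0;  t_16 = 60;  t_17 = 23;  t_18 = 56;  t_19 = 35
  t_20 = 47;  t_21 = 19;  t_22 = 62;  t_23 = 14;  t_24 = 6;  t_25 = 79
  t_26 = 62;  t_27 = 24;  t_28 = 26;  t_29 = 56;  t_30 = 84;  t_31 = 48
  t_32 = 13;  t_33 = 34;  t_34 = 54;  t_35 = 49;  t_36 = 10;  t_37 = 12
  t_38 = 58;  t_39 = 21;  t_40 = 84;  t_41 = 26;  t_42 = 66;  t_43 = 7
  t_44 = 25;  t_45 = 35;  t_46 = 58;  t_47 = 41;  t_48 = 27;  t_49 = 77
  t_50 = 13;  t_51 = 55;  t_52 = 96;  t_53 = 88;  t_54 = 95;  t_55 = 43
  t_56 = 21;  t_57 = 33;  t_58 = 21;  t_59 = 96;  t_60 = 50;  t_61 = 19
  t_62 = 14;  t_63 = 15;  t_64 = 0;  t_65 = 51;  t_66 = 5;  t_67 = 67
  t_68 = 54;  t_69 = 6;  t_70 = 21;  t_71 = 43;  t_72 = 41;  t_73 = 73
  t_74 = 72;  t_75 = 43;  t_76 = 1;  t_77 = 90;  t_78 = 67;  t_79 = 52
  t_80 = 2;  t_81 = 45;  t_82 = 58;  t_83 = 75;  t_84 = 95;  t_85 = 57
  t_86 = 49;  t_87 = 59;  t_88 = 13;  t_89 = 52;  t_90 = 90;  t_91 = 27
  t_92 = 69;  t_93 = 94;  t_94 = 54;  t_95 = 59;  t_96 = 30;  t_97 = 86
  t_98 = 80;  t_99 = 45;  t_100 = 71;  t_101 = 4;  t_102 = 36;  t_103 = 8
  t_104 = 22;  t_105 = 13;  t_106 = 62;  t_107 = 13;  t_108 = 4;  t_109 = 91
  t_110 = 21;  t_111 = 41;  t_112 = 37;  t_113 = 0;  t_114 = 87;  t_115 = 77
  t_116 = 23;  t_117 = 75;  t_118 = 73;  t_119 = 13;  t_120 = 22;  t_121 = 30
  t_122 = 96;  t_123 = 3;  t_124 = 22;  t_125 = 93;  t_126 = 28;  t_127 = 23
  t_128 = 83;  t_129 = 89;  t_130 = 14;  t_131 = 59;  t_132 = 88;  t_133 = 8
  t_134 = 63;  t_135 = 95;  t_136 = 55;  t_137 = 45;  t_138 = 83;  t_139 = 28
  t_140 = 86;  t_141 = 15;  t_142 = 12;  t_143 = 75;  t_144 = 55;  t_145 = 74
  t_146 = 44;  t_147 = 68;  t_148 = 14;  t_149 = 7;  t_150 = 81;  t_151 = 50
  t_152 = 65;  t_153 = 9;  t_154 = 45;  t_155 = 43;  t_156 = 45;  t_157 = 81
  t_158 = 24;  t_159 = 13;  t_160 = 30;  t_161 = 46;  t_162 = 0;  t_163 = 40
  t_164 = 80;  t_165 = 5;  t_166 = 88;  t_167 = 96;  t_168 = 45;  t_169 = 9
  t_170 = 74;  t_171 = 4;  t_172 = 85;  t_173 = 9;  t_174 = 16;  t_175 = 82
  t_176 = 5;  t_177 = 56;  t_178 = 32;  t_179 = 41;  t_180 = 55;  t_181 = 36
  t_182 = 65;  t_183 = 39;  t_184 = 8;  t_185 = 71;  t_186 = 14;  t_187 = 56
  t_188 = 82;  t_189 = 44;  t_190 = 37;  t_191 = 49;  t_192 = 88;  t_193 = 71
  t_194 = 92;  t_195 = 18;  t_196 = 19;  t_197 = 41;  t_198 = 69;  t_199 = 64
  t_200 = 91;  t_201 = 31;  t_202 = 61;  t_203 = 14;  t_204 = 22;  t_205 = 14
  t_206 = 64;  t_207 = 1;  t_208 = 45;  t_209 = 74;  t_210 = 10;  t_211 = 0
  t_212 = 34;  t_213 = 68;  t_214 = 77;  t_215 = 36;  t_216 = 4;  t_217 = 14
  t_218 = 61;  t_219 = 92;  t_220 = 81;  t_221 = 48;  t_222 = 61;  t_223 = 33
  t_224 = 60;  t_225 = 77;  t_226 = 67;  t_227 = 66;  t_228 = 30;  t_229 = 71
  t_230 = 50;  t_231 = 31;  t_232 = 38;  t_233 = 65;  t_234 = 7;  t_235 = 41
  t_236 = 67;  t_237 = 60;  t_238 = 18;  t_239 = 46;  t_240 = 95;  t_241 = 36
  t_242 = 7;  t_243 = 20;  t_244 = 25;  t_245 = 21;  t_246 = 30;  t_247 = 15
  t_248 = 35;  t_249 = 24;  t_250 = 70;  t_251 = 47;  t_252 = 41;  t_253 = 9
  t_254 = 41;  t_255 = 35;  t_256 = 93;  t_257 = 14;  t_258 = 92;  t_259 = 57
  t_260 = 0;  t_261 = 58;  t_262 = 19;  t_263 = 80;  t_264 = 50;  t_265 = 81
  t_266 = 41;  t_267 = 47;  t_268 = 20;  t_269 = 64;  t_270 = 2;  t_271 = 47
  t_272 = 62;  t_273 = 51;  t_274 = 80;  t_275 = 23;  t_276 = 27;  t_277 = 74
  t_278 = 7;  t_279 = 91;  t_280 = 70;  t_281 = 42;  t_282 = 31;  t_283 = 69
  t_284 = 30;  t_285 = 23;  t_286 = 51;  t_287 = 25;  t_288 = 10;  t_289 = 8
  t_290 = 50;  t_291 = 69;  t_292 = 17;  t_293 = 94;  t_294 = 13;  t_295 = 74
  t_296 = 37;  t_297 = 54;  t_298 = 1;  t_299 = 11;  t_300 = 6;  t_301 = 30
  t_302 = 61;  t_303 = 30;  t_304 = 54;  t_305 = 16;  t_306 = 41;  t_307 = 20
  t_308 = 63;  t_309 = 0;  t_310 = 59;  t_311 = 21;  t_312 = 68;  t_313 = 91
  t_314 = 64;  t_315 = 30;  t_316 = 6;  t_317 = 17;  t_318 = 35;  t_319 = 89
  t_320 = 6;  t_321 = 43;  t_322 = 87;  t_323 = 68;  t_324 = 5;  t_325 = 86
  t_326 = 92;  t_327 = 69;  t_328 = 24;  t_329 = 11;  t_330 = 26;  t_331 = 70
  t_332 = 15;  t_333 = 74;  t_334 = 5;  t_335 = 87;  t_336 = 94;  t_337 = 57
  t_338 = 65;  t_339 = 91;  t_340 = 15;  t_341 = 29;  t_342 = 12;  t_343 = 45
  t_344 = 92;  t_345 = 46;  t_346 = 75;  t_347 = 93;  t_348 = 53;  t_349 = 73
  t_350 = 74;  t_351 = 47;  t_352 = 74;  t_353 = 75;  t_354 = 33;  t_355 = 30
  t_356 = 17;  t_357 = 39;  t_358 = 0;  t_359 = 55;  t_360 = 13;  t_361 = 19
  t_362 = 24;  t_363 = 35;  t_364 = 74;  t_365 = 73;  t_366 = 29;  t_367 = 54
t_368 = 2·54 + 81·29 = 32
t_369 = 2·32 + 81·54 = 73

73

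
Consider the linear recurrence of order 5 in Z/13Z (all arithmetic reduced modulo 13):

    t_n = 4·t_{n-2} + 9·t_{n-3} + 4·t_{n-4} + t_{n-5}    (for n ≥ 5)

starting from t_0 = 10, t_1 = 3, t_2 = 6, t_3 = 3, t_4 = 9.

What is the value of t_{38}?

t_5 = 0·9 + 4·3 + 9·6 + 4·3 + 1·10 = 10
t_6 = 0·10 + 4·9 + 9·3 + 4·6 + 1·3 = 12
t_7 = 0·12 + 4·10 + 9·9 + 4·3 + 1·6 = 9
t_8 = 0·9 + 4·12 + 9·10 + 4·9 + 1·3 = 8
t_9 = 0·8 + 4·9 + 9·12 + 4·10 + 1·9 = 11
t_10 = 0·11 + 4·8 + 9·9 + 4·12 + 1·10 = 2
t_11 = 0·2 + 4·11 + 9·8 + 4·9 + 1·12 = 8
t_12 = 0·8 + 4·2 + 9·11 + 4·8 + 1·9 = 5
t_13 = 0·5 + 4·8 + 9·2 + 4·11 + 1·8 = 11
t_14 = 0·11 + 4·5 + 9·8 + 4·2 + 1·11 = 7
t_15 = 0·7 + 4·11 + 9·5 + 4·8 + 1·2 = 6
t_16 = 0·6 + 4·7 + 9·11 + 4·5 + 1·8 = 12
t_17 = 0·12 + 4·6 + 9·7 + 4·11 + 1·5 = 6
t_18 = 0·6 + 4·12 + 9·6 + 4·7 + 1·11 = 11
t_19 = 0·11 + 4·6 + 9·12 + 4·6 + 1·7 = 7
t_20 = 0·7 + 4·11 + 9·6 + 4·12 + 1·6 = 9
t_21 = 0·9 + 4·7 + 9·11 + 4·6 + 1·12 = 7
t_22 = 0·7 + 4·9 + 9·7 + 4·11 + 1·6 = 6
t_23 = 0·6 + 4·7 + 9·9 + 4·7 + 1·11 = 5
t_24 = 0·5 + 4·6 + 9·7 + 4·9 + 1·7 = 0
t_25 = 0·0 + 4·5 + 9·6 + 4·7 + 1·9 = 7
t_26 = 0·7 + 4·0 + 9·5 + 4·6 + 1·7 = 11
t_27 = 0·11 + 4·7 + 9·0 + 4·5 + 1·6 = 2
t_28 = 0·2 + 4·11 + 9·7 + 4·0 + 1·5 = 8
t_29 = 0·8 + 4·2 + 9·11 + 4·7 + 1·0 = 5
t_30 = 0·5 + 4·8 + 9·2 + 4·11 + 1·7 = 10
t_31 = 0·10 + 4·5 + 9·8 + 4·2 + 1·11 = 7
t_32 = 0·7 + 4·10 + 9·5 + 4·8 + 1·2 = 2
t_33 = 0·2 + 4·7 + 9·10 + 4·5 + 1·8 = 3
t_34 = 0·3 + 4·2 + 9·7 + 4·10 + 1·5 = 12
t_35 = 0·12 + 4·3 + 9·2 + 4·7 + 1·10 = 3
t_36 = 0·3 + 4·12 + 9·3 + 4·2 + 1·7 = 12
t_37 = 0·12 + 4·3 + 9·12 + 4·3 + 1·2 = 4
t_38 = 0·4 + 4·12 + 9·3 + 4·12 + 1·3 = 9

9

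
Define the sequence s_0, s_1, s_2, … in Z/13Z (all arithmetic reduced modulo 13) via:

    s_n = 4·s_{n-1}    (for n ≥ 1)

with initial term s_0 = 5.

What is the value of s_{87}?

8

s_1 = 4·5 = 7
s_2 = 4·7 = 2
s_3 = 4·2 = 8
s_4 = 4·8 = 6
s_5 = 4·6 = 11
s_6 = 4·11 = 5
(s_6) = (5) = (s_0), so the sequence has period 6.
87 ≡ 3 (mod 6), hence s_87 = s_3 = 8.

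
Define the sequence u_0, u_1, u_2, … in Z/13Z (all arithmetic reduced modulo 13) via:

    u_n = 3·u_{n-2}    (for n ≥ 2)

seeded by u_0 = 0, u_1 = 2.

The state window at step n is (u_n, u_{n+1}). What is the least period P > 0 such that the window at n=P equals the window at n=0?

n=0: window = (0, 2)
n=1: window = (2, 0)
n=2: window = (0, 6)
n=3: window = (6, 0)
n=4: window = (0, 5)
n=5: window = (5, 0)
n=6: window = (0, 2)
window at n=6 equals window at n=0 → period = 6

6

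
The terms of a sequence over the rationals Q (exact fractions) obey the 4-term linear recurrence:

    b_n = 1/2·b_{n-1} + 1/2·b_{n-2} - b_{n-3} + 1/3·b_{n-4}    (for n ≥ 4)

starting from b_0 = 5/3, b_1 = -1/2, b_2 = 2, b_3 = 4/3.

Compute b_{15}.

b_4 = 1/2·4/3 + 1/2·2 + -1·-1/2 + 1/3·5/3 = 49/18
b_5 = 1/2·49/18 + 1/2·4/3 + -1·2 + 1/3·-1/2 = -5/36
b_6 = 1/2·-5/36 + 1/2·49/18 + -1·4/3 + 1/3·2 = 5/8
b_7 = 1/2·5/8 + 1/2·-5/36 + -1·49/18 + 1/3·4/3 = -293/144
b_8 = 1/2·-293/144 + 1/2·5/8 + -1·-5/36 + 1/3·49/18 = 295/864
b_9 = 1/2·295/864 + 1/2·-293/144 + -1·5/8 + 1/3·-5/36 = -2623/1728
b_10 = 1/2·-2623/1728 + 1/2·295/864 + -1·-293/144 + 1/3·5/8 = 5719/3456
b_11 = 1/2·5719/3456 + 1/2·-2623/1728 + -1·295/864 + 1/3·-293/144 = -6575/6912
b_12 = 1/2·-6575/6912 + 1/2·5719/3456 + -1·-2623/1728 + 1/3·295/864 = 82261/41472
b_13 = 1/2·82261/41472 + 1/2·-6575/6912 + -1·5719/3456 + 1/3·-2623/1728 = -15157/9216
b_14 = 1/2·-15157/9216 + 1/2·82261/41472 + -1·-6575/6912 + 1/3·5719/3456 = 92471/55296
b_15 = 1/2·92471/55296 + 1/2·-15157/9216 + -1·82261/41472 + 1/3·-6575/6912 = -758701/331776

-758701/331776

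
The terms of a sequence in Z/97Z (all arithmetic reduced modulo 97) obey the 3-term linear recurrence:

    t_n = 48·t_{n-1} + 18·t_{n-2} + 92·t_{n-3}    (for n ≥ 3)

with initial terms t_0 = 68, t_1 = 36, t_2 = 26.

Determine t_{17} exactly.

t_3 = 48·26 + 18·36 + 92·68 = 4
t_4 = 48·4 + 18·26 + 92·36 = 92
t_5 = 48·92 + 18·4 + 92·26 = 90
t_6 = 48·90 + 18·92 + 92·4 = 39
t_7 = 48·39 + 18·90 + 92·92 = 25
t_8 = 48·25 + 18·39 + 92·90 = 94
t_9 = 48·94 + 18·25 + 92·39 = 14
t_10 = 48·14 + 18·94 + 92·25 = 8
t_11 = 48·8 + 18·14 + 92·94 = 69
t_12 = 48·69 + 18·8 + 92·14 = 88
t_13 = 48·88 + 18·69 + 92·8 = 91
t_14 = 48·91 + 18·88 + 92·69 = 78
t_15 = 48·78 + 18·91 + 92·88 = 92
t_16 = 48·92 + 18·78 + 92·91 = 30
t_17 = 48·30 + 18·92 + 92·78 = 87

87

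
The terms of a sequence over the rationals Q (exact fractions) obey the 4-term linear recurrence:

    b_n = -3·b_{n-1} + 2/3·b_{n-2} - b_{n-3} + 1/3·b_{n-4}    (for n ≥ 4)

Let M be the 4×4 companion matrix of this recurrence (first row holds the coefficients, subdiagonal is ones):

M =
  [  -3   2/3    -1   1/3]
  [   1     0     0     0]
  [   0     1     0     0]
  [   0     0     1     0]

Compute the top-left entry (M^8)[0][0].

1019419/81

(M^8)[0][0] is the top entry after applying M 8 times to the unit state (1, 0, 0, 0). Equivalently it is h_{11} for the auxiliary sequence (h_n) obeying the same recurrence with h_3 = 1 and h_i = 0 for 0 ≤ i < 3:
h_4 = -3·1 + 2/3·0 + -1·0 + 1/3·0 = -3
h_5 = -3·-3 + 2/3·1 + -1·0 + 1/3·0 = 29/3
h_6 = -3·29/3 + 2/3·-3 + -1·1 + 1/3·0 = -32
h_7 = -3·-32 + 2/3·29/3 + -1·-3 + 1/3·1 = 952/9
h_8 = -3·952/9 + 2/3·-32 + -1·29/3 + 1/3·-3 = -1048/3
h_9 = -3·-1048/3 + 2/3·952/9 + -1·-32 + 1/3·29/3 = 31151/27
h_10 = -3·31151/27 + 2/3·-1048/3 + -1·952/9 + 1/3·-32 = -34295/9
h_11 = -3·-34295/9 + 2/3·31151/27 + -1·-1048/3 + 1/3·952/9 = 1019419/81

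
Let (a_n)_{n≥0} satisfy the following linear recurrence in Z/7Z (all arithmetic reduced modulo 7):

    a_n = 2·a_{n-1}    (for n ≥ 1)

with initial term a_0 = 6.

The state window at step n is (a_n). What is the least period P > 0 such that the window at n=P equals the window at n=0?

3

n=0: window = (6)
n=1: window = (5)
n=2: window = (3)
n=3: window = (6)
window at n=3 equals window at n=0 → period = 3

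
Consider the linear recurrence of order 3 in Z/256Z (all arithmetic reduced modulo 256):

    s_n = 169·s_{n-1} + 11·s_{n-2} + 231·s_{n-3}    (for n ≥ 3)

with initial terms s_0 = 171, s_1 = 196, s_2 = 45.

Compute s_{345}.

s_3 = 169·45 + 11·196 + 231·171 = 110
s_4 = 169·110 + 11·45 + 231·196 = 105
s_5 = 169·105 + 11·110 + 231·45 = 166
s_6 = 169·166 + 11·105 + 231·110 = 91
s_7 = 169·91 + 11·166 + 231·105 = 244
s_8 = 169·244 + 11·91 + 231·166 = 199
Continuing the recurrence:
  s_9 = 248;  s_10 = 113;  s_11 = 210;  s_12 = 69;  s_13 = 138;  s_14 = 143
  s_15 = 152;  s_16 = 3;  s_17 = 140;  s_18 = 181;  s_19 = 54;  s_20 = 193
  s_21 = 14;  s_22 = 67;  s_23 = 252;  s_24 = 223;  s_25 = 128;  s_26 = 121
  s_27 = 154;  s_28 = 93;  s_29 = 50;  s_30 = 247;  s_31 = 32;  s_32 = 219
  s_33 = 212;  s_34 = 61;  s_35 = 254;  s_36 = 153;  s_37 = 246;  s_38 = 43
  s_39 = 4;  s_40 = 119;  s_41 = 136;  s_42 = 129;  s_43 = 98;  s_44 = 245
  s_45 = 90;  s_46 = 95;  s_47 = 168;  s_48 = 51;  s_49 = 156;  s_50 = 197
  s_51 = 198;  s_52 = 241;  s_53 = 94;  s_54 = 19;  s_55 = 12;  s_56 = 143
  s_57 = 16;  s_58 = 137;  s_59 = 42;  s_60 = 13;  s_61 = 2;  s_62 = 199
  s_63 = 48;  s_64 = 11;  s_65 = 228;  s_66 = 77;  s_67 = 142;  s_68 = 201
  s_69 = 70;  s_70 = 251;  s_71 = 20;  s_72 = 39;  s_73 = 24;  s_74 = 145
  s_75 = 242;  s_76 = 165;  s_77 = 42;  s_78 = 47;  s_79 = 184;  s_80 = 99
  s_81 = 172;  s_82 = 213;  s_83 = 86;  s_84 = 33;  s_85 = 174;  s_86 = 227
  s_87 = 28;  s_88 = 63;  s_89 = 160;  s_90 = 153;  s_91 = 186;  s_92 = 189
  s_93 = 210;  s_94 = 151;  s_95 = 64;  s_96 = 59;  s_97 = 244;  s_98 = 93
  s_99 = 30;  s_100 = 249;  s_101 = 150;  s_102 = 203;  s_103 = 36;  s_104 = 215
  s_105 = 168;  s_106 = 161;  s_107 = 130;  s_108 = 85;  s_109 = 250;  s_110 = 255
  s_111 = 200;  s_112 = 147;  s_113 = 188;  s_114 = 229;  s_115 = 230;  s_116 = 81
  s_117 = 254;  s_118 = 179;  s_119 = 44;  s_120 = 239;  s_121 = 48;  s_122 = 169
  s_123 = 74;  s_124 = 109;  s_125 = 162;  s_126 = 103;  s_127 = 80;  s_128 = 107
  s_129 = 4;  s_130 = 109;  s_131 = 174;  s_132 = 41;  s_133 = 230;  s_134 = 155
  s_135 = 52;  s_136 = 135;  s_137 = 56;  s_138 = 177;  s_139 = 18;  s_140 = 5
  s_141 = 202;  s_142 = 207;  s_143 = 216;  s_144 = 195;  s_145 = 204;  s_146 = 245
  s_147 = 118;  s_148 = 129;  s_149 = 78;  s_150 = 131;  s_151 = 60;  s_152 = 159
  s_153 = 192;  s_154 = 185;  s_155 = 218;  s_156 = 29;  s_157 = 114;  s_158 = 55
  s_159 = 96;  s_160 = 155;  s_161 = 20;  s_162 = 125;  s_163 = 62;  s_164 = 89
  s_165 = 54;  s_166 = 107;  s_167 = 68;  s_168 = 55;  s_169 = 200;  s_170 = 193
  s_171 = 162;  s_172 = 181;  s_173 = 154;  s_174 = 159;  s_175 = 232;  s_176 = 243
  s_177 = 220;  s_178 = 5;  s_179 = 6;  s_180 = 177;  s_181 = 158;  s_182 = 83
  s_183 = 76;  s_184 = 79;  s_185 = 80;  s_186 = 201;  s_187 = 106;  s_188 = 205
  s_189 = 66;  s_190 = 7;  s_191 = 112;  s_192 = 203;  s_193 = 36;  s_194 = 141
  s_195 = 206;  s_196 = 137;  s_197 = 134;  s_198 = 59;  s_199 = 84;  s_200 = 231
  s_201 = 88;  s_202 = 209;  s_203 = 50;  s_204 = 101;  s_205 = 106;  s_206 = 111
  s_207 = 248;  s_208 = 35;  s_209 = 236;  s_210 = 21;  s_211 = 150;  s_212 = 225
  s_213 = 238;  s_214 = 35;  s_215 = 92;  s_216 = 255;  s_217 = 224;  s_218 = 217
  s_219 = 250;  s_220 = 125;  s_221 = 18;  s_222 = 215;  s_223 = 128;  s_224 = 251
  s_225 = 52;  s_226 = 157;  s_227 = 94;  s_228 = 185;  s_229 = 214;  s_230 = 11
  s_231 = 100;  s_232 = 151;  s_233 = 232;  s_234 = 225;  s_235 = 194;  s_236 = 21
  s_237 = 58;  s_238 = 63;  s_239 = 8;  s_240 = 83;  s_241 = 252;  s_242 = 37
  s_243 = 38;  s_244 = 17;  s_245 = 62;  s_246 = 243;  s_247 = 108;  s_248 = 175
  s_249 = 112;  s_250 = 233;  s_251 = 138;  s_252 = 45;  s_253 = 226;  s_254 = 167
  s_255 = 144;  s_256 = 43;  s_257 = 68;  s_258 = 173;  s_259 = 238;  s_260 = 233
  s_261 = 38;  s_262 = 219;  s_263 = 116;  s_264 = 71;  s_265 = 120;  s_266 = 241
  s_267 = 82;  s_268 = 197;  s_269 = 10;  s_270 = 15;  s_271 = 24;  s_272 = 131
  s_273 = 12;  s_274 = 53;  s_275 = 182;  s_276 = 65;  s_277 = 142;  s_278 = 195
  s_279 = 124;  s_280 = 95;  s_281 = 0;  s_282 = 249;  s_283 = 26;  s_284 = 221
  s_285 = 178;  s_286 = 119;  s_287 = 160;  s_288 = 91;  s_289 = 84;  s_290 = 189
  s_291 = 126;  s_292 = 25;  s_293 = 118;  s_294 = 171;  s_295 = 132;  s_296 = 247
  s_297 = 8;  s_298 = 1;  s_299 = 226;  s_300 = 117;  s_301 = 218;  s_302 = 223
  s_303 = 40;  s_304 = 179;  s_305 = 28;  s_306 = 69;  s_307 = 70;  s_308 = 113
  s_309 = 222;  s_310 = 147;  s_311 = 140;  s_312 = 15;  s_313 = 144;  s_314 = 9
  s_315 = 170;  s_316 = 141;  s_317 = 130;  s_318 = 71;  s_319 = 176;  s_320 = 139
  s_321 = 100;  s_322 = 205;  s_323 = 14;  s_324 = 73;  s_325 = 198;  s_326 = 123
  s_327 = 148;  s_328 = 167;  s_329 = 152;  s_330 = 17;  s_331 = 114;  s_332 = 37
  s_333 = 170;  s_334 = 175;  s_335 = 56;  s_336 = 227;  s_337 = 44;  s_338 = 85
  s_339 = 214;  s_340 = 161;  s_341 = 46;  s_342 = 99;  s_343 = 156
s_344 = 169·156 + 11·99 + 231·46 = 191
s_345 = 169·191 + 11·156 + 231·99 = 32

32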